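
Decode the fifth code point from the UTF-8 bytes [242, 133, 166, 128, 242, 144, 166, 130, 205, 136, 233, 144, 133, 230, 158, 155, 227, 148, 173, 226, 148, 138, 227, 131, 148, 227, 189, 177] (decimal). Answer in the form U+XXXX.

Offset 0: leading byte 0xF2 = 11110010 → 4-byte char #1 = F2 85 A6 80.
Offset 4: leading byte 0xF2 = 11110010 → 4-byte char #2 = F2 90 A6 82.
Offset 8: leading byte 0xCD = 11001101 → 2-byte char #3 = CD 88.
Offset 10: leading byte 0xE9 = 11101001 → 3-byte char #4 = E9 90 85.
Offset 13: leading byte 0xE6 = 11100110 → 3-byte char #5 = E6 9E 9B.
Leading byte 0xE6 = 11100110 matches 1110xxxx → 3-byte sequence.
Byte 1: 0xE6 = 11100110, payload 0110 (4 bits).
Byte 2: 0x9E = 10011110 (10xxxxxx ✓), payload 011110.
Byte 3: 0x9B = 10011011 (10xxxxxx ✓), payload 011011.
Concatenate: 0110011110011011 = 0x679B (16 bits → U+679B).

U+679B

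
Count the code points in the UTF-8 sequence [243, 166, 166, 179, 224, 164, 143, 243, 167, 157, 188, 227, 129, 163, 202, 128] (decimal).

Byte at offset 0: 0xF3 = 11110011 → 4-byte char (#1). Advance 4.
Byte at offset 4: 0xE0 = 11100000 → 3-byte char (#2). Advance 3.
Byte at offset 7: 0xF3 = 11110011 → 4-byte char (#3). Advance 4.
Byte at offset 11: 0xE3 = 11100011 → 3-byte char (#4). Advance 3.
Byte at offset 14: 0xCA = 11001010 → 2-byte char (#5). Advance 2.
Reached end at offset 16 after 5 code points.

5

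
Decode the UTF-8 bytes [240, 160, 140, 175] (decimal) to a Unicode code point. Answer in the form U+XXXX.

Leading byte 0xF0 = 11110000 matches 11110xxx → 4-byte sequence.
Byte 1: 0xF0 = 11110000, payload 000 (3 bits).
Byte 2: 0xA0 = 10100000 (10xxxxxx ✓), payload 100000.
Byte 3: 0x8C = 10001100 (10xxxxxx ✓), payload 001100.
Byte 4: 0xAF = 10101111 (10xxxxxx ✓), payload 101111.
Concatenate: 000100000001100101111 = 0x2032F (21 bits → U+2032F).

U+2032F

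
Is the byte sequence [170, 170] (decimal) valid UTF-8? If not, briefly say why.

Byte 0xAA = 10101010 has the form 10xxxxxx — a continuation byte — but there is no preceding leading byte.

invalid (continuation byte with no leading byte)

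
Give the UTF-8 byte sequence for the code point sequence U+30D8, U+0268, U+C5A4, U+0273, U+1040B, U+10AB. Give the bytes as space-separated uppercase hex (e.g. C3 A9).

U+30D8: 3-byte form → E3 83 98.
U+0268: 2-byte form → C9 A8.
U+C5A4: 3-byte form → EC 96 A4.
U+0273: 2-byte form → C9 B3.
U+1040B: 4-byte form → F0 90 90 8B.
U+10AB: 3-byte form → E1 82 AB.
Concatenated (17 bytes): E3 83 98 C9 A8 EC 96 A4 C9 B3 F0 90 90 8B E1 82 AB.

E3 83 98 C9 A8 EC 96 A4 C9 B3 F0 90 90 8B E1 82 AB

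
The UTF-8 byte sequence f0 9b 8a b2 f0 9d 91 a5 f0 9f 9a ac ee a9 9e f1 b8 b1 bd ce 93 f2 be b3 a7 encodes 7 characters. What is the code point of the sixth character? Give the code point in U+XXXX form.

U+0393

Offset 0: leading byte 0xF0 = 11110000 → 4-byte char #1 = F0 9B 8A B2.
Offset 4: leading byte 0xF0 = 11110000 → 4-byte char #2 = F0 9D 91 A5.
Offset 8: leading byte 0xF0 = 11110000 → 4-byte char #3 = F0 9F 9A AC.
Offset 12: leading byte 0xEE = 11101110 → 3-byte char #4 = EE A9 9E.
Offset 15: leading byte 0xF1 = 11110001 → 4-byte char #5 = F1 B8 B1 BD.
Offset 19: leading byte 0xCE = 11001110 → 2-byte char #6 = CE 93.
Leading byte 0xCE = 11001110 matches 110xxxxx → 2-byte sequence.
Byte 1: 0xCE = 11001110, payload 01110 (5 bits).
Byte 2: 0x93 = 10010011 (10xxxxxx ✓), payload 010011.
Concatenate: 01110010011 = 0x393 (11 bits → U+0393).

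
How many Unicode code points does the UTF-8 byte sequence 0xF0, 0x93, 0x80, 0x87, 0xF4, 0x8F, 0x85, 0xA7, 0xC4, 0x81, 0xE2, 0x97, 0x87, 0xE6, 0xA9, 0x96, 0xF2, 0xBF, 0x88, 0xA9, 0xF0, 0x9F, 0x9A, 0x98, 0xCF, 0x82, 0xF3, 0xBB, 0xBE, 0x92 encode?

Byte at offset 0: 0xF0 = 11110000 → 4-byte char (#1). Advance 4.
Byte at offset 4: 0xF4 = 11110100 → 4-byte char (#2). Advance 4.
Byte at offset 8: 0xC4 = 11000100 → 2-byte char (#3). Advance 2.
Byte at offset 10: 0xE2 = 11100010 → 3-byte char (#4). Advance 3.
Byte at offset 13: 0xE6 = 11100110 → 3-byte char (#5). Advance 3.
Byte at offset 16: 0xF2 = 11110010 → 4-byte char (#6). Advance 4.
Byte at offset 20: 0xF0 = 11110000 → 4-byte char (#7). Advance 4.
Byte at offset 24: 0xCF = 11001111 → 2-byte char (#8). Advance 2.
Byte at offset 26: 0xF3 = 11110011 → 4-byte char (#9). Advance 4.
Reached end at offset 30 after 9 code points.

9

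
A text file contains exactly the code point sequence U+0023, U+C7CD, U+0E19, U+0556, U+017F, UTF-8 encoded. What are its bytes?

23 EC 9F 8D E0 B8 99 D5 96 C5 BF

U+0023: 1-byte form → 23.
U+C7CD: 3-byte form → EC 9F 8D.
U+0E19: 3-byte form → E0 B8 99.
U+0556: 2-byte form → D5 96.
U+017F: 2-byte form → C5 BF.
Concatenated (11 bytes): 23 EC 9F 8D E0 B8 99 D5 96 C5 BF.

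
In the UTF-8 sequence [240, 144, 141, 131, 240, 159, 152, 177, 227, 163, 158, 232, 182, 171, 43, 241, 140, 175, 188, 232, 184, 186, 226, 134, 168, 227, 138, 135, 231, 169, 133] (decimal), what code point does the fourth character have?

Offset 0: leading byte 0xF0 = 11110000 → 4-byte char #1 = F0 90 8D 83.
Offset 4: leading byte 0xF0 = 11110000 → 4-byte char #2 = F0 9F 98 B1.
Offset 8: leading byte 0xE3 = 11100011 → 3-byte char #3 = E3 A3 9E.
Offset 11: leading byte 0xE8 = 11101000 → 3-byte char #4 = E8 B6 AB.
Leading byte 0xE8 = 11101000 matches 1110xxxx → 3-byte sequence.
Byte 1: 0xE8 = 11101000, payload 1000 (4 bits).
Byte 2: 0xB6 = 10110110 (10xxxxxx ✓), payload 110110.
Byte 3: 0xAB = 10101011 (10xxxxxx ✓), payload 101011.
Concatenate: 1000110110101011 = 0x8DAB (16 bits → U+8DAB).

U+8DAB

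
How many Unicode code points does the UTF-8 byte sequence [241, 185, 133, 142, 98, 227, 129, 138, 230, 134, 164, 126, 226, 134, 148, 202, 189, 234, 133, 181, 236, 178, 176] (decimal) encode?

9

Byte at offset 0: 0xF1 = 11110001 → 4-byte char (#1). Advance 4.
Byte at offset 4: 0x62 = 01100010 → 1-byte char (#2). Advance 1.
Byte at offset 5: 0xE3 = 11100011 → 3-byte char (#3). Advance 3.
Byte at offset 8: 0xE6 = 11100110 → 3-byte char (#4). Advance 3.
Byte at offset 11: 0x7E = 01111110 → 1-byte char (#5). Advance 1.
Byte at offset 12: 0xE2 = 11100010 → 3-byte char (#6). Advance 3.
Byte at offset 15: 0xCA = 11001010 → 2-byte char (#7). Advance 2.
Byte at offset 17: 0xEA = 11101010 → 3-byte char (#8). Advance 3.
Byte at offset 20: 0xEC = 11101100 → 3-byte char (#9). Advance 3.
Reached end at offset 23 after 9 code points.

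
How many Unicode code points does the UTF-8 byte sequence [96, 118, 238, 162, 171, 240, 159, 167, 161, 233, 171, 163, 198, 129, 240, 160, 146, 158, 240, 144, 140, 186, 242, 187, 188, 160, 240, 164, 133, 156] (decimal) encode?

Byte at offset 0: 0x60 = 01100000 → 1-byte char (#1). Advance 1.
Byte at offset 1: 0x76 = 01110110 → 1-byte char (#2). Advance 1.
Byte at offset 2: 0xEE = 11101110 → 3-byte char (#3). Advance 3.
Byte at offset 5: 0xF0 = 11110000 → 4-byte char (#4). Advance 4.
Byte at offset 9: 0xE9 = 11101001 → 3-byte char (#5). Advance 3.
Byte at offset 12: 0xC6 = 11000110 → 2-byte char (#6). Advance 2.
Byte at offset 14: 0xF0 = 11110000 → 4-byte char (#7). Advance 4.
Byte at offset 18: 0xF0 = 11110000 → 4-byte char (#8). Advance 4.
Byte at offset 22: 0xF2 = 11110010 → 4-byte char (#9). Advance 4.
Byte at offset 26: 0xF0 = 11110000 → 4-byte char (#10). Advance 4.
Reached end at offset 30 after 10 code points.

10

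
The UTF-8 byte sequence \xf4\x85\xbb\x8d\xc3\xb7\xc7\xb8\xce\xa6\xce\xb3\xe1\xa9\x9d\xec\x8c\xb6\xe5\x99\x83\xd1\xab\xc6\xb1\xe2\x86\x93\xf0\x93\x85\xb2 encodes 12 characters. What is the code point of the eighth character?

U+5643

Offset 0: leading byte 0xF4 = 11110100 → 4-byte char #1 = F4 85 BB 8D.
Offset 4: leading byte 0xC3 = 11000011 → 2-byte char #2 = C3 B7.
Offset 6: leading byte 0xC7 = 11000111 → 2-byte char #3 = C7 B8.
Offset 8: leading byte 0xCE = 11001110 → 2-byte char #4 = CE A6.
Offset 10: leading byte 0xCE = 11001110 → 2-byte char #5 = CE B3.
Offset 12: leading byte 0xE1 = 11100001 → 3-byte char #6 = E1 A9 9D.
Offset 15: leading byte 0xEC = 11101100 → 3-byte char #7 = EC 8C B6.
Offset 18: leading byte 0xE5 = 11100101 → 3-byte char #8 = E5 99 83.
Leading byte 0xE5 = 11100101 matches 1110xxxx → 3-byte sequence.
Byte 1: 0xE5 = 11100101, payload 0101 (4 bits).
Byte 2: 0x99 = 10011001 (10xxxxxx ✓), payload 011001.
Byte 3: 0x83 = 10000011 (10xxxxxx ✓), payload 000011.
Concatenate: 0101011001000011 = 0x5643 (16 bits → U+5643).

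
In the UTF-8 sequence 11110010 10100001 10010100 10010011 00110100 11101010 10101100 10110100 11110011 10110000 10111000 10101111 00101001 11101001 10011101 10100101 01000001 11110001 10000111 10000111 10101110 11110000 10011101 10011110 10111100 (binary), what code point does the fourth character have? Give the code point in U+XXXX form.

Offset 0: leading byte 0xF2 = 11110010 → 4-byte char #1 = F2 A1 94 93.
Offset 4: leading byte 0x34 = 00110100 → 1-byte char #2 = 34.
Offset 5: leading byte 0xEA = 11101010 → 3-byte char #3 = EA AC B4.
Offset 8: leading byte 0xF3 = 11110011 → 4-byte char #4 = F3 B0 B8 AF.
Leading byte 0xF3 = 11110011 matches 11110xxx → 4-byte sequence.
Byte 1: 0xF3 = 11110011, payload 011 (3 bits).
Byte 2: 0xB0 = 10110000 (10xxxxxx ✓), payload 110000.
Byte 3: 0xB8 = 10111000 (10xxxxxx ✓), payload 111000.
Byte 4: 0xAF = 10101111 (10xxxxxx ✓), payload 101111.
Concatenate: 011110000111000101111 = 0xF0E2F (21 bits → U+F0E2F).

U+F0E2F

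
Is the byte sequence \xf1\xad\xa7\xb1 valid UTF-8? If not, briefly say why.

Leading byte 0xF1 = 11110001 → 4-byte form.
Continuation bytes 0xAD=10101101, 0xA7=10100111, 0xB1=10110001 all match 10xxxxxx.
Decoded value 0x6D9F1 is ≥ 0x10000 (shortest form) and not a surrogate.

valid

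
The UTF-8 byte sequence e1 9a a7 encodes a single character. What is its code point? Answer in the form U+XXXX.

Leading byte 0xE1 = 11100001 matches 1110xxxx → 3-byte sequence.
Byte 1: 0xE1 = 11100001, payload 0001 (4 bits).
Byte 2: 0x9A = 10011010 (10xxxxxx ✓), payload 011010.
Byte 3: 0xA7 = 10100111 (10xxxxxx ✓), payload 100111.
Concatenate: 0001011010100111 = 0x16A7 (16 bits → U+16A7).

U+16A7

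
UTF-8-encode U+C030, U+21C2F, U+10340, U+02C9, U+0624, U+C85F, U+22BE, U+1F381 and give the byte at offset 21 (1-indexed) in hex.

1-indexed offset 21 is 0-indexed offset 20.
U+C030 → 3-byte form EC 80 B0 at offsets 0–2.
U+21C2F → 4-byte form F0 A1 B0 AF at offsets 3–6.
U+10340 → 4-byte form F0 90 8D 80 at offsets 7–10.
U+02C9 → 2-byte form CB 89 at offsets 11–12.
U+0624 → 2-byte form D8 A4 at offsets 13–14.
U+C85F → 3-byte form EC A1 9F at offsets 15–17.
U+22BE → 3-byte form E2 8A BE at offsets 18–20.
Offset 20 falls in char 7's range; it's byte 3 of E2 8A BE = 0xBE.

0xBE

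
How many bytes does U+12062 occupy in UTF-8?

U+12062 = 0x12062. UTF-8 uses 1 byte below 0x80, 2 below 0x800, 3 below 0x10000, 4 up to 0x10FFFF. 0x12062 is in U+10000–U+10FFFF → 4 bytes.

4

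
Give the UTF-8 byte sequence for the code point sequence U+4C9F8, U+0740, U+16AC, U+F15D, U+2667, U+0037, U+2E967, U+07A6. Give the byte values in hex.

F1 8C A7 B8 DD 80 E1 9A AC EF 85 9D E2 99 A7 37 F0 AE A5 A7 DE A6

U+4C9F8: 4-byte form → F1 8C A7 B8.
U+0740: 2-byte form → DD 80.
U+16AC: 3-byte form → E1 9A AC.
U+F15D: 3-byte form → EF 85 9D.
U+2667: 3-byte form → E2 99 A7.
U+0037: 1-byte form → 37.
U+2E967: 4-byte form → F0 AE A5 A7.
U+07A6: 2-byte form → DE A6.
Concatenated (22 bytes): F1 8C A7 B8 DD 80 E1 9A AC EF 85 9D E2 99 A7 37 F0 AE A5 A7 DE A6.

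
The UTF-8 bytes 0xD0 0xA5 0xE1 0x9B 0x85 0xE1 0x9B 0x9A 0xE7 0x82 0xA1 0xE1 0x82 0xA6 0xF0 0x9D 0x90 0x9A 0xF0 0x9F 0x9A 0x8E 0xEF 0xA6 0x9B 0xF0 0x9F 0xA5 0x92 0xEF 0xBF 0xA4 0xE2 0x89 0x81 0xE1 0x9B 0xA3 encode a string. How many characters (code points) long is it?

12

Byte at offset 0: 0xD0 = 11010000 → 2-byte char (#1). Advance 2.
Byte at offset 2: 0xE1 = 11100001 → 3-byte char (#2). Advance 3.
Byte at offset 5: 0xE1 = 11100001 → 3-byte char (#3). Advance 3.
Byte at offset 8: 0xE7 = 11100111 → 3-byte char (#4). Advance 3.
Byte at offset 11: 0xE1 = 11100001 → 3-byte char (#5). Advance 3.
Byte at offset 14: 0xF0 = 11110000 → 4-byte char (#6). Advance 4.
Byte at offset 18: 0xF0 = 11110000 → 4-byte char (#7). Advance 4.
Byte at offset 22: 0xEF = 11101111 → 3-byte char (#8). Advance 3.
Byte at offset 25: 0xF0 = 11110000 → 4-byte char (#9). Advance 4.
Byte at offset 29: 0xEF = 11101111 → 3-byte char (#10). Advance 3.
Byte at offset 32: 0xE2 = 11100010 → 3-byte char (#11). Advance 3.
Byte at offset 35: 0xE1 = 11100001 → 3-byte char (#12). Advance 3.
Reached end at offset 38 after 12 code points.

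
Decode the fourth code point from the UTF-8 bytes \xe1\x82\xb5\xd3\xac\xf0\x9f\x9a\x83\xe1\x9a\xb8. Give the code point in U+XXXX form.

U+16B8

Offset 0: leading byte 0xE1 = 11100001 → 3-byte char #1 = E1 82 B5.
Offset 3: leading byte 0xD3 = 11010011 → 2-byte char #2 = D3 AC.
Offset 5: leading byte 0xF0 = 11110000 → 4-byte char #3 = F0 9F 9A 83.
Offset 9: leading byte 0xE1 = 11100001 → 3-byte char #4 = E1 9A B8.
Leading byte 0xE1 = 11100001 matches 1110xxxx → 3-byte sequence.
Byte 1: 0xE1 = 11100001, payload 0001 (4 bits).
Byte 2: 0x9A = 10011010 (10xxxxxx ✓), payload 011010.
Byte 3: 0xB8 = 10111000 (10xxxxxx ✓), payload 111000.
Concatenate: 0001011010111000 = 0x16B8 (16 bits → U+16B8).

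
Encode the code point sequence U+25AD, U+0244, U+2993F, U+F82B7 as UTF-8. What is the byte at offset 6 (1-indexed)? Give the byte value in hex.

1-indexed offset 6 is 0-indexed offset 5.
U+25AD → 3-byte form E2 96 AD at offsets 0–2.
U+0244 → 2-byte form C9 84 at offsets 3–4.
U+2993F → 4-byte form F0 A9 A4 BF at offsets 5–8.
Offset 5 falls in char 3's range; it's byte 1 of F0 A9 A4 BF = 0xF0.

0xF0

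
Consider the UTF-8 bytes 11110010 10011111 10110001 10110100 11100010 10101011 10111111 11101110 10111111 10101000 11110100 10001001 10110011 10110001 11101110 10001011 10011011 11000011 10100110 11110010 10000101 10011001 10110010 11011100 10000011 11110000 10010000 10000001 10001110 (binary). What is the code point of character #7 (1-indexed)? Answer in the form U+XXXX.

Offset 0: leading byte 0xF2 = 11110010 → 4-byte char #1 = F2 9F B1 B4.
Offset 4: leading byte 0xE2 = 11100010 → 3-byte char #2 = E2 AB BF.
Offset 7: leading byte 0xEE = 11101110 → 3-byte char #3 = EE BF A8.
Offset 10: leading byte 0xF4 = 11110100 → 4-byte char #4 = F4 89 B3 B1.
Offset 14: leading byte 0xEE = 11101110 → 3-byte char #5 = EE 8B 9B.
Offset 17: leading byte 0xC3 = 11000011 → 2-byte char #6 = C3 A6.
Offset 19: leading byte 0xF2 = 11110010 → 4-byte char #7 = F2 85 99 B2.
Leading byte 0xF2 = 11110010 matches 11110xxx → 4-byte sequence.
Byte 1: 0xF2 = 11110010, payload 010 (3 bits).
Byte 2: 0x85 = 10000101 (10xxxxxx ✓), payload 000101.
Byte 3: 0x99 = 10011001 (10xxxxxx ✓), payload 011001.
Byte 4: 0xB2 = 10110010 (10xxxxxx ✓), payload 110010.
Concatenate: 010000101011001110010 = 0x85672 (21 bits → U+85672).

U+85672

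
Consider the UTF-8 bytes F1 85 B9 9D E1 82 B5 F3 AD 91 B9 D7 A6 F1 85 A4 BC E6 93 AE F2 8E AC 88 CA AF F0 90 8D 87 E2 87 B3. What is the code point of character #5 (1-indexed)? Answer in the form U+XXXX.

U+4593C

Offset 0: leading byte 0xF1 = 11110001 → 4-byte char #1 = F1 85 B9 9D.
Offset 4: leading byte 0xE1 = 11100001 → 3-byte char #2 = E1 82 B5.
Offset 7: leading byte 0xF3 = 11110011 → 4-byte char #3 = F3 AD 91 B9.
Offset 11: leading byte 0xD7 = 11010111 → 2-byte char #4 = D7 A6.
Offset 13: leading byte 0xF1 = 11110001 → 4-byte char #5 = F1 85 A4 BC.
Leading byte 0xF1 = 11110001 matches 11110xxx → 4-byte sequence.
Byte 1: 0xF1 = 11110001, payload 001 (3 bits).
Byte 2: 0x85 = 10000101 (10xxxxxx ✓), payload 000101.
Byte 3: 0xA4 = 10100100 (10xxxxxx ✓), payload 100100.
Byte 4: 0xBC = 10111100 (10xxxxxx ✓), payload 111100.
Concatenate: 001000101100100111100 = 0x4593C (21 bits → U+4593C).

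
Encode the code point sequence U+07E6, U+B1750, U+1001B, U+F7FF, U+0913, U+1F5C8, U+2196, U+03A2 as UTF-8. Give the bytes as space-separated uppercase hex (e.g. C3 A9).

DF A6 F2 B1 9D 90 F0 90 80 9B EF 9F BF E0 A4 93 F0 9F 97 88 E2 86 96 CE A2

U+07E6: 2-byte form → DF A6.
U+B1750: 4-byte form → F2 B1 9D 90.
U+1001B: 4-byte form → F0 90 80 9B.
U+F7FF: 3-byte form → EF 9F BF.
U+0913: 3-byte form → E0 A4 93.
U+1F5C8: 4-byte form → F0 9F 97 88.
U+2196: 3-byte form → E2 86 96.
U+03A2: 2-byte form → CE A2.
Concatenated (25 bytes): DF A6 F2 B1 9D 90 F0 90 80 9B EF 9F BF E0 A4 93 F0 9F 97 88 E2 86 96 CE A2.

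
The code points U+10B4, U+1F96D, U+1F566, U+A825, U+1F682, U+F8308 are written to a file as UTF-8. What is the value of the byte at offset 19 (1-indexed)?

0xF3

1-indexed offset 19 is 0-indexed offset 18.
U+10B4 → 3-byte form E1 82 B4 at offsets 0–2.
U+1F96D → 4-byte form F0 9F A5 AD at offsets 3–6.
U+1F566 → 4-byte form F0 9F 95 A6 at offsets 7–10.
U+A825 → 3-byte form EA A0 A5 at offsets 11–13.
U+1F682 → 4-byte form F0 9F 9A 82 at offsets 14–17.
U+F8308 → 4-byte form F3 B8 8C 88 at offsets 18–21.
Offset 18 falls in char 6's range; it's byte 1 of F3 B8 8C 88 = 0xF3.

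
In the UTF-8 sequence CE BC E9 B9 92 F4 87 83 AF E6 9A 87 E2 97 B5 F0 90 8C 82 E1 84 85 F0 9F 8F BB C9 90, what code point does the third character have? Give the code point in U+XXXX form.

U+1070EF

Offset 0: leading byte 0xCE = 11001110 → 2-byte char #1 = CE BC.
Offset 2: leading byte 0xE9 = 11101001 → 3-byte char #2 = E9 B9 92.
Offset 5: leading byte 0xF4 = 11110100 → 4-byte char #3 = F4 87 83 AF.
Leading byte 0xF4 = 11110100 matches 11110xxx → 4-byte sequence.
Byte 1: 0xF4 = 11110100, payload 100 (3 bits).
Byte 2: 0x87 = 10000111 (10xxxxxx ✓), payload 000111.
Byte 3: 0x83 = 10000011 (10xxxxxx ✓), payload 000011.
Byte 4: 0xAF = 10101111 (10xxxxxx ✓), payload 101111.
Concatenate: 100000111000011101111 = 0x1070EF (21 bits → U+1070EF).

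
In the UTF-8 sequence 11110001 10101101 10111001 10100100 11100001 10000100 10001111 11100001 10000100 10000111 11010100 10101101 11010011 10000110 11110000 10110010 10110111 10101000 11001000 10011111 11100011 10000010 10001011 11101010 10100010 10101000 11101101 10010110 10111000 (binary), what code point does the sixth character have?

Offset 0: leading byte 0xF1 = 11110001 → 4-byte char #1 = F1 AD B9 A4.
Offset 4: leading byte 0xE1 = 11100001 → 3-byte char #2 = E1 84 8F.
Offset 7: leading byte 0xE1 = 11100001 → 3-byte char #3 = E1 84 87.
Offset 10: leading byte 0xD4 = 11010100 → 2-byte char #4 = D4 AD.
Offset 12: leading byte 0xD3 = 11010011 → 2-byte char #5 = D3 86.
Offset 14: leading byte 0xF0 = 11110000 → 4-byte char #6 = F0 B2 B7 A8.
Leading byte 0xF0 = 11110000 matches 11110xxx → 4-byte sequence.
Byte 1: 0xF0 = 11110000, payload 000 (3 bits).
Byte 2: 0xB2 = 10110010 (10xxxxxx ✓), payload 110010.
Byte 3: 0xB7 = 10110111 (10xxxxxx ✓), payload 110111.
Byte 4: 0xA8 = 10101000 (10xxxxxx ✓), payload 101000.
Concatenate: 000110010110111101000 = 0x32DE8 (21 bits → U+32DE8).

U+32DE8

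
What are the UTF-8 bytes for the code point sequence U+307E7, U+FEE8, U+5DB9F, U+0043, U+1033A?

U+307E7: 4-byte form → F0 B0 9F A7.
U+FEE8: 3-byte form → EF BB A8.
U+5DB9F: 4-byte form → F1 9D AE 9F.
U+0043: 1-byte form → 43.
U+1033A: 4-byte form → F0 90 8C BA.
Concatenated (16 bytes): F0 B0 9F A7 EF BB A8 F1 9D AE 9F 43 F0 90 8C BA.

F0 B0 9F A7 EF BB A8 F1 9D AE 9F 43 F0 90 8C BA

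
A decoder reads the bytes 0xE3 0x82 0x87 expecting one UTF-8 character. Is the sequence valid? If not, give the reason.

Leading byte 0xE3 = 11100011 → 3-byte form.
Continuation bytes 0x82=10000010, 0x87=10000111 all match 10xxxxxx.
Decoded value 0x3087 is ≥ 0x800 (shortest form) and not a surrogate.

valid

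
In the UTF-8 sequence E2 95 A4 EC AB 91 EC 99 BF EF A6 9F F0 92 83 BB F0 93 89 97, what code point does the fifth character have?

U+120FB

Offset 0: leading byte 0xE2 = 11100010 → 3-byte char #1 = E2 95 A4.
Offset 3: leading byte 0xEC = 11101100 → 3-byte char #2 = EC AB 91.
Offset 6: leading byte 0xEC = 11101100 → 3-byte char #3 = EC 99 BF.
Offset 9: leading byte 0xEF = 11101111 → 3-byte char #4 = EF A6 9F.
Offset 12: leading byte 0xF0 = 11110000 → 4-byte char #5 = F0 92 83 BB.
Leading byte 0xF0 = 11110000 matches 11110xxx → 4-byte sequence.
Byte 1: 0xF0 = 11110000, payload 000 (3 bits).
Byte 2: 0x92 = 10010010 (10xxxxxx ✓), payload 010010.
Byte 3: 0x83 = 10000011 (10xxxxxx ✓), payload 000011.
Byte 4: 0xBB = 10111011 (10xxxxxx ✓), payload 111011.
Concatenate: 000010010000011111011 = 0x120FB (21 bits → U+120FB).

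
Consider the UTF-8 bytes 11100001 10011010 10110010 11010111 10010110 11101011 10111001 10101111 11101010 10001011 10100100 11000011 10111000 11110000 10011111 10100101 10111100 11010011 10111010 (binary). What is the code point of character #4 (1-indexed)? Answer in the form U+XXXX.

U+A2E4

Offset 0: leading byte 0xE1 = 11100001 → 3-byte char #1 = E1 9A B2.
Offset 3: leading byte 0xD7 = 11010111 → 2-byte char #2 = D7 96.
Offset 5: leading byte 0xEB = 11101011 → 3-byte char #3 = EB B9 AF.
Offset 8: leading byte 0xEA = 11101010 → 3-byte char #4 = EA 8B A4.
Leading byte 0xEA = 11101010 matches 1110xxxx → 3-byte sequence.
Byte 1: 0xEA = 11101010, payload 1010 (4 bits).
Byte 2: 0x8B = 10001011 (10xxxxxx ✓), payload 001011.
Byte 3: 0xA4 = 10100100 (10xxxxxx ✓), payload 100100.
Concatenate: 1010001011100100 = 0xA2E4 (16 bits → U+A2E4).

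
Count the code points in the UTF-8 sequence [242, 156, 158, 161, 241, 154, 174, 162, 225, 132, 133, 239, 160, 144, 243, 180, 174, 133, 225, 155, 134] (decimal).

Byte at offset 0: 0xF2 = 11110010 → 4-byte char (#1). Advance 4.
Byte at offset 4: 0xF1 = 11110001 → 4-byte char (#2). Advance 4.
Byte at offset 8: 0xE1 = 11100001 → 3-byte char (#3). Advance 3.
Byte at offset 11: 0xEF = 11101111 → 3-byte char (#4). Advance 3.
Byte at offset 14: 0xF3 = 11110011 → 4-byte char (#5). Advance 4.
Byte at offset 18: 0xE1 = 11100001 → 3-byte char (#6). Advance 3.
Reached end at offset 21 after 6 code points.

6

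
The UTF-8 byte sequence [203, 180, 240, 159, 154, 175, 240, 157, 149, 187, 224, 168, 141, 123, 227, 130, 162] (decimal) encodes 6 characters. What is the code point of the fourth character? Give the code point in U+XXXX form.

Offset 0: leading byte 0xCB = 11001011 → 2-byte char #1 = CB B4.
Offset 2: leading byte 0xF0 = 11110000 → 4-byte char #2 = F0 9F 9A AF.
Offset 6: leading byte 0xF0 = 11110000 → 4-byte char #3 = F0 9D 95 BB.
Offset 10: leading byte 0xE0 = 11100000 → 3-byte char #4 = E0 A8 8D.
Leading byte 0xE0 = 11100000 matches 1110xxxx → 3-byte sequence.
Byte 1: 0xE0 = 11100000, payload 0000 (4 bits).
Byte 2: 0xA8 = 10101000 (10xxxxxx ✓), payload 101000.
Byte 3: 0x8D = 10001101 (10xxxxxx ✓), payload 001101.
Concatenate: 0000101000001101 = 0xA0D (16 bits → U+0A0D).

U+0A0D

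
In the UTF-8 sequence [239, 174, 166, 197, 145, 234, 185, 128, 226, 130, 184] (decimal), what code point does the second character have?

U+0151

Offset 0: leading byte 0xEF = 11101111 → 3-byte char #1 = EF AE A6.
Offset 3: leading byte 0xC5 = 11000101 → 2-byte char #2 = C5 91.
Leading byte 0xC5 = 11000101 matches 110xxxxx → 2-byte sequence.
Byte 1: 0xC5 = 11000101, payload 00101 (5 bits).
Byte 2: 0x91 = 10010001 (10xxxxxx ✓), payload 010001.
Concatenate: 00101010001 = 0x151 (11 bits → U+0151).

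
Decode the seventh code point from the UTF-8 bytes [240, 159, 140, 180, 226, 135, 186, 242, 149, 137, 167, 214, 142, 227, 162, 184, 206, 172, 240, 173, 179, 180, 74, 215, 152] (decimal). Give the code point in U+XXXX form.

Offset 0: leading byte 0xF0 = 11110000 → 4-byte char #1 = F0 9F 8C B4.
Offset 4: leading byte 0xE2 = 11100010 → 3-byte char #2 = E2 87 BA.
Offset 7: leading byte 0xF2 = 11110010 → 4-byte char #3 = F2 95 89 A7.
Offset 11: leading byte 0xD6 = 11010110 → 2-byte char #4 = D6 8E.
Offset 13: leading byte 0xE3 = 11100011 → 3-byte char #5 = E3 A2 B8.
Offset 16: leading byte 0xCE = 11001110 → 2-byte char #6 = CE AC.
Offset 18: leading byte 0xF0 = 11110000 → 4-byte char #7 = F0 AD B3 B4.
Leading byte 0xF0 = 11110000 matches 11110xxx → 4-byte sequence.
Byte 1: 0xF0 = 11110000, payload 000 (3 bits).
Byte 2: 0xAD = 10101101 (10xxxxxx ✓), payload 101101.
Byte 3: 0xB3 = 10110011 (10xxxxxx ✓), payload 110011.
Byte 4: 0xB4 = 10110100 (10xxxxxx ✓), payload 110100.
Concatenate: 000101101110011110100 = 0x2DCF4 (21 bits → U+2DCF4).

U+2DCF4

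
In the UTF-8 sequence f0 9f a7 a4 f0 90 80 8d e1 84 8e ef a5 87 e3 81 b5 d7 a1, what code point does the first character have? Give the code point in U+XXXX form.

Offset 0: leading byte 0xF0 = 11110000 → 4-byte char #1 = F0 9F A7 A4.
Leading byte 0xF0 = 11110000 matches 11110xxx → 4-byte sequence.
Byte 1: 0xF0 = 11110000, payload 000 (3 bits).
Byte 2: 0x9F = 10011111 (10xxxxxx ✓), payload 011111.
Byte 3: 0xA7 = 10100111 (10xxxxxx ✓), payload 100111.
Byte 4: 0xA4 = 10100100 (10xxxxxx ✓), payload 100100.
Concatenate: 000011111100111100100 = 0x1F9E4 (21 bits → U+1F9E4).

U+1F9E4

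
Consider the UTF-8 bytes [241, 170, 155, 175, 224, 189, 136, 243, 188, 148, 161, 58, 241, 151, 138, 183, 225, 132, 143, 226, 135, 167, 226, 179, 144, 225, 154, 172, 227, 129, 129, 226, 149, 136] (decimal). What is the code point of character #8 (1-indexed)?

Offset 0: leading byte 0xF1 = 11110001 → 4-byte char #1 = F1 AA 9B AF.
Offset 4: leading byte 0xE0 = 11100000 → 3-byte char #2 = E0 BD 88.
Offset 7: leading byte 0xF3 = 11110011 → 4-byte char #3 = F3 BC 94 A1.
Offset 11: leading byte 0x3A = 00111010 → 1-byte char #4 = 3A.
Offset 12: leading byte 0xF1 = 11110001 → 4-byte char #5 = F1 97 8A B7.
Offset 16: leading byte 0xE1 = 11100001 → 3-byte char #6 = E1 84 8F.
Offset 19: leading byte 0xE2 = 11100010 → 3-byte char #7 = E2 87 A7.
Offset 22: leading byte 0xE2 = 11100010 → 3-byte char #8 = E2 B3 90.
Leading byte 0xE2 = 11100010 matches 1110xxxx → 3-byte sequence.
Byte 1: 0xE2 = 11100010, payload 0010 (4 bits).
Byte 2: 0xB3 = 10110011 (10xxxxxx ✓), payload 110011.
Byte 3: 0x90 = 10010000 (10xxxxxx ✓), payload 010000.
Concatenate: 0010110011010000 = 0x2CD0 (16 bits → U+2CD0).

U+2CD0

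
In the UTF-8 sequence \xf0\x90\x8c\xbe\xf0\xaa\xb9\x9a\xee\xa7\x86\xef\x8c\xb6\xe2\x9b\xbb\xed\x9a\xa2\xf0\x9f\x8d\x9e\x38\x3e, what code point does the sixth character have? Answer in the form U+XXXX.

U+D6A2

Offset 0: leading byte 0xF0 = 11110000 → 4-byte char #1 = F0 90 8C BE.
Offset 4: leading byte 0xF0 = 11110000 → 4-byte char #2 = F0 AA B9 9A.
Offset 8: leading byte 0xEE = 11101110 → 3-byte char #3 = EE A7 86.
Offset 11: leading byte 0xEF = 11101111 → 3-byte char #4 = EF 8C B6.
Offset 14: leading byte 0xE2 = 11100010 → 3-byte char #5 = E2 9B BB.
Offset 17: leading byte 0xED = 11101101 → 3-byte char #6 = ED 9A A2.
Leading byte 0xED = 11101101 matches 1110xxxx → 3-byte sequence.
Byte 1: 0xED = 11101101, payload 1101 (4 bits).
Byte 2: 0x9A = 10011010 (10xxxxxx ✓), payload 011010.
Byte 3: 0xA2 = 10100010 (10xxxxxx ✓), payload 100010.
Concatenate: 1101011010100010 = 0xD6A2 (16 bits → U+D6A2).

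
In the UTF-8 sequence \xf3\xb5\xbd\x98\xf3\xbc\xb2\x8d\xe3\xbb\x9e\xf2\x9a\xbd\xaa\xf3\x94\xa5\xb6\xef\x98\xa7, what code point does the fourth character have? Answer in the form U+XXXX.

U+9AF6A

Offset 0: leading byte 0xF3 = 11110011 → 4-byte char #1 = F3 B5 BD 98.
Offset 4: leading byte 0xF3 = 11110011 → 4-byte char #2 = F3 BC B2 8D.
Offset 8: leading byte 0xE3 = 11100011 → 3-byte char #3 = E3 BB 9E.
Offset 11: leading byte 0xF2 = 11110010 → 4-byte char #4 = F2 9A BD AA.
Leading byte 0xF2 = 11110010 matches 11110xxx → 4-byte sequence.
Byte 1: 0xF2 = 11110010, payload 010 (3 bits).
Byte 2: 0x9A = 10011010 (10xxxxxx ✓), payload 011010.
Byte 3: 0xBD = 10111101 (10xxxxxx ✓), payload 111101.
Byte 4: 0xAA = 10101010 (10xxxxxx ✓), payload 101010.
Concatenate: 010011010111101101010 = 0x9AF6A (21 bits → U+9AF6A).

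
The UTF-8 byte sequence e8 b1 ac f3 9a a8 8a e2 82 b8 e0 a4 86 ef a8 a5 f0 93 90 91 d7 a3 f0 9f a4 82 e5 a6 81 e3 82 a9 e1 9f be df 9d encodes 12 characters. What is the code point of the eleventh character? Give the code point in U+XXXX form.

U+17FE

Offset 0: leading byte 0xE8 = 11101000 → 3-byte char #1 = E8 B1 AC.
Offset 3: leading byte 0xF3 = 11110011 → 4-byte char #2 = F3 9A A8 8A.
Offset 7: leading byte 0xE2 = 11100010 → 3-byte char #3 = E2 82 B8.
Offset 10: leading byte 0xE0 = 11100000 → 3-byte char #4 = E0 A4 86.
Offset 13: leading byte 0xEF = 11101111 → 3-byte char #5 = EF A8 A5.
Offset 16: leading byte 0xF0 = 11110000 → 4-byte char #6 = F0 93 90 91.
Offset 20: leading byte 0xD7 = 11010111 → 2-byte char #7 = D7 A3.
Offset 22: leading byte 0xF0 = 11110000 → 4-byte char #8 = F0 9F A4 82.
Offset 26: leading byte 0xE5 = 11100101 → 3-byte char #9 = E5 A6 81.
Offset 29: leading byte 0xE3 = 11100011 → 3-byte char #10 = E3 82 A9.
Offset 32: leading byte 0xE1 = 11100001 → 3-byte char #11 = E1 9F BE.
Leading byte 0xE1 = 11100001 matches 1110xxxx → 3-byte sequence.
Byte 1: 0xE1 = 11100001, payload 0001 (4 bits).
Byte 2: 0x9F = 10011111 (10xxxxxx ✓), payload 011111.
Byte 3: 0xBE = 10111110 (10xxxxxx ✓), payload 111110.
Concatenate: 0001011111111110 = 0x17FE (16 bits → U+17FE).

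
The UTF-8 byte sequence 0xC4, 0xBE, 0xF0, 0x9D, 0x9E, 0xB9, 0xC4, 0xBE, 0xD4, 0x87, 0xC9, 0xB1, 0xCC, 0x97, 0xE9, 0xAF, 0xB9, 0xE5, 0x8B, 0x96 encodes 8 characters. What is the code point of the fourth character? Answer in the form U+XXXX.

Offset 0: leading byte 0xC4 = 11000100 → 2-byte char #1 = C4 BE.
Offset 2: leading byte 0xF0 = 11110000 → 4-byte char #2 = F0 9D 9E B9.
Offset 6: leading byte 0xC4 = 11000100 → 2-byte char #3 = C4 BE.
Offset 8: leading byte 0xD4 = 11010100 → 2-byte char #4 = D4 87.
Leading byte 0xD4 = 11010100 matches 110xxxxx → 2-byte sequence.
Byte 1: 0xD4 = 11010100, payload 10100 (5 bits).
Byte 2: 0x87 = 10000111 (10xxxxxx ✓), payload 000111.
Concatenate: 10100000111 = 0x507 (11 bits → U+0507).

U+0507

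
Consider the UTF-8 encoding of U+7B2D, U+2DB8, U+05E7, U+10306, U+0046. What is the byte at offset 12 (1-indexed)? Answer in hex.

1-indexed offset 12 is 0-indexed offset 11.
U+7B2D → 3-byte form E7 AC AD at offsets 0–2.
U+2DB8 → 3-byte form E2 B6 B8 at offsets 3–5.
U+05E7 → 2-byte form D7 A7 at offsets 6–7.
U+10306 → 4-byte form F0 90 8C 86 at offsets 8–11.
Offset 11 falls in char 4's range; it's byte 4 of F0 90 8C 86 = 0x86.

0x86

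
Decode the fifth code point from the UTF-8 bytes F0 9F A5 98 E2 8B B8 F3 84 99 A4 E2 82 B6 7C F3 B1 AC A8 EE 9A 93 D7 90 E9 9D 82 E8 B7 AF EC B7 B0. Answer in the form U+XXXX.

U+007C

Offset 0: leading byte 0xF0 = 11110000 → 4-byte char #1 = F0 9F A5 98.
Offset 4: leading byte 0xE2 = 11100010 → 3-byte char #2 = E2 8B B8.
Offset 7: leading byte 0xF3 = 11110011 → 4-byte char #3 = F3 84 99 A4.
Offset 11: leading byte 0xE2 = 11100010 → 3-byte char #4 = E2 82 B6.
Offset 14: leading byte 0x7C = 01111100 → 1-byte char #5 = 7C.
Leading byte 0x7C = 01111100 matches 0xxxxxxx → 1-byte sequence.
Byte 1: 0x7C = 01111100, payload 1111100 (7 bits).
Concatenate: 1111100 = 0x7C (7 bits → U+007C).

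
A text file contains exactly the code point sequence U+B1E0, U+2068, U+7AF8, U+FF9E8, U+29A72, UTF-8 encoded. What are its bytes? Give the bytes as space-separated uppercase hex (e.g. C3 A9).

U+B1E0: 3-byte form → EB 87 A0.
U+2068: 3-byte form → E2 81 A8.
U+7AF8: 3-byte form → E7 AB B8.
U+FF9E8: 4-byte form → F3 BF A7 A8.
U+29A72: 4-byte form → F0 A9 A9 B2.
Concatenated (17 bytes): EB 87 A0 E2 81 A8 E7 AB B8 F3 BF A7 A8 F0 A9 A9 B2.

EB 87 A0 E2 81 A8 E7 AB B8 F3 BF A7 A8 F0 A9 A9 B2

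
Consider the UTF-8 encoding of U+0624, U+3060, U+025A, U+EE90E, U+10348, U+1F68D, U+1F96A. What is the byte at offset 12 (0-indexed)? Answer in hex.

U+0624 → 2-byte form D8 A4 at offsets 0–1.
U+3060 → 3-byte form E3 81 A0 at offsets 2–4.
U+025A → 2-byte form C9 9A at offsets 5–6.
U+EE90E → 4-byte form F3 AE A4 8E at offsets 7–10.
U+10348 → 4-byte form F0 90 8D 88 at offsets 11–14.
Offset 12 falls in char 5's range; it's byte 2 of F0 90 8D 88 = 0x90.

0x90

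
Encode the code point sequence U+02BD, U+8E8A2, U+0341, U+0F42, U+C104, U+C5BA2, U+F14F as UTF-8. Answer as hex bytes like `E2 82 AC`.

CA BD F2 8E A2 A2 CD 81 E0 BD 82 EC 84 84 F3 85 AE A2 EF 85 8F

U+02BD: 2-byte form → CA BD.
U+8E8A2: 4-byte form → F2 8E A2 A2.
U+0341: 2-byte form → CD 81.
U+0F42: 3-byte form → E0 BD 82.
U+C104: 3-byte form → EC 84 84.
U+C5BA2: 4-byte form → F3 85 AE A2.
U+F14F: 3-byte form → EF 85 8F.
Concatenated (21 bytes): CA BD F2 8E A2 A2 CD 81 E0 BD 82 EC 84 84 F3 85 AE A2 EF 85 8F.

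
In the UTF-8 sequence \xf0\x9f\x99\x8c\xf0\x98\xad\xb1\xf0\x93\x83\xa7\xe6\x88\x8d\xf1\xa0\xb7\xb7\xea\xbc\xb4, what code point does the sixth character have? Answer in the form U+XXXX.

Offset 0: leading byte 0xF0 = 11110000 → 4-byte char #1 = F0 9F 99 8C.
Offset 4: leading byte 0xF0 = 11110000 → 4-byte char #2 = F0 98 AD B1.
Offset 8: leading byte 0xF0 = 11110000 → 4-byte char #3 = F0 93 83 A7.
Offset 12: leading byte 0xE6 = 11100110 → 3-byte char #4 = E6 88 8D.
Offset 15: leading byte 0xF1 = 11110001 → 4-byte char #5 = F1 A0 B7 B7.
Offset 19: leading byte 0xEA = 11101010 → 3-byte char #6 = EA BC B4.
Leading byte 0xEA = 11101010 matches 1110xxxx → 3-byte sequence.
Byte 1: 0xEA = 11101010, payload 1010 (4 bits).
Byte 2: 0xBC = 10111100 (10xxxxxx ✓), payload 111100.
Byte 3: 0xB4 = 10110100 (10xxxxxx ✓), payload 110100.
Concatenate: 1010111100110100 = 0xAF34 (16 bits → U+AF34).

U+AF34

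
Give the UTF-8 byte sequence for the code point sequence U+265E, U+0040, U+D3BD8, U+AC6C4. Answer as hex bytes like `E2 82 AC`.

E2 99 9E 40 F3 93 AF 98 F2 AC 9B 84

U+265E: 3-byte form → E2 99 9E.
U+0040: 1-byte form → 40.
U+D3BD8: 4-byte form → F3 93 AF 98.
U+AC6C4: 4-byte form → F2 AC 9B 84.
Concatenated (12 bytes): E2 99 9E 40 F3 93 AF 98 F2 AC 9B 84.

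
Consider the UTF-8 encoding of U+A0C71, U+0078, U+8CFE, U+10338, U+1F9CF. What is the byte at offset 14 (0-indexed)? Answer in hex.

0xA7

U+A0C71 → 4-byte form F2 A0 B1 B1 at offsets 0–3.
U+0078 → 1-byte form 78 at offsets 4–4.
U+8CFE → 3-byte form E8 B3 BE at offsets 5–7.
U+10338 → 4-byte form F0 90 8C B8 at offsets 8–11.
U+1F9CF → 4-byte form F0 9F A7 8F at offsets 12–15.
Offset 14 falls in char 5's range; it's byte 3 of F0 9F A7 8F = 0xA7.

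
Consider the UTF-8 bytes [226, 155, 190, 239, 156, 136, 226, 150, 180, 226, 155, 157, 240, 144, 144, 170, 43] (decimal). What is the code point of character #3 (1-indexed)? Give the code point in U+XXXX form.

Offset 0: leading byte 0xE2 = 11100010 → 3-byte char #1 = E2 9B BE.
Offset 3: leading byte 0xEF = 11101111 → 3-byte char #2 = EF 9C 88.
Offset 6: leading byte 0xE2 = 11100010 → 3-byte char #3 = E2 96 B4.
Leading byte 0xE2 = 11100010 matches 1110xxxx → 3-byte sequence.
Byte 1: 0xE2 = 11100010, payload 0010 (4 bits).
Byte 2: 0x96 = 10010110 (10xxxxxx ✓), payload 010110.
Byte 3: 0xB4 = 10110100 (10xxxxxx ✓), payload 110100.
Concatenate: 0010010110110100 = 0x25B4 (16 bits → U+25B4).

U+25B4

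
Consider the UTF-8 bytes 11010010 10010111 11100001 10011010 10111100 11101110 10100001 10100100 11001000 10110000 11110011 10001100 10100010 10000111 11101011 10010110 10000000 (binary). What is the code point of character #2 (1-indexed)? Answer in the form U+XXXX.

U+16BC

Offset 0: leading byte 0xD2 = 11010010 → 2-byte char #1 = D2 97.
Offset 2: leading byte 0xE1 = 11100001 → 3-byte char #2 = E1 9A BC.
Leading byte 0xE1 = 11100001 matches 1110xxxx → 3-byte sequence.
Byte 1: 0xE1 = 11100001, payload 0001 (4 bits).
Byte 2: 0x9A = 10011010 (10xxxxxx ✓), payload 011010.
Byte 3: 0xBC = 10111100 (10xxxxxx ✓), payload 111100.
Concatenate: 0001011010111100 = 0x16BC (16 bits → U+16BC).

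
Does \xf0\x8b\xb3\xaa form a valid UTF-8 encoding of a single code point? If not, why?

invalid (overlong encoding)

Leading byte 0xF0 = 11110000 → 4-byte form.
Continuation bytes all match 10xxxxxx. Payload decodes to 0xBCEA.
But 0xBCEA < 0x10000, the minimum for a 4-byte sequence — this is an overlong encoding.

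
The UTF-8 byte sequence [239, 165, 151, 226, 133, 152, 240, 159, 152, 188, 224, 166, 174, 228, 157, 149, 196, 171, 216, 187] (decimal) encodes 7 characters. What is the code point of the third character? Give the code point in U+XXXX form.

Offset 0: leading byte 0xEF = 11101111 → 3-byte char #1 = EF A5 97.
Offset 3: leading byte 0xE2 = 11100010 → 3-byte char #2 = E2 85 98.
Offset 6: leading byte 0xF0 = 11110000 → 4-byte char #3 = F0 9F 98 BC.
Leading byte 0xF0 = 11110000 matches 11110xxx → 4-byte sequence.
Byte 1: 0xF0 = 11110000, payload 000 (3 bits).
Byte 2: 0x9F = 10011111 (10xxxxxx ✓), payload 011111.
Byte 3: 0x98 = 10011000 (10xxxxxx ✓), payload 011000.
Byte 4: 0xBC = 10111100 (10xxxxxx ✓), payload 111100.
Concatenate: 000011111011000111100 = 0x1F63C (21 bits → U+1F63C).

U+1F63C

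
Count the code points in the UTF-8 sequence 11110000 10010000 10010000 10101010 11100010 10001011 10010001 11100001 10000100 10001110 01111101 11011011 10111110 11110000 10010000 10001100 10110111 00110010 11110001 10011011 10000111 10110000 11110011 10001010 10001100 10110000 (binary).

9

Byte at offset 0: 0xF0 = 11110000 → 4-byte char (#1). Advance 4.
Byte at offset 4: 0xE2 = 11100010 → 3-byte char (#2). Advance 3.
Byte at offset 7: 0xE1 = 11100001 → 3-byte char (#3). Advance 3.
Byte at offset 10: 0x7D = 01111101 → 1-byte char (#4). Advance 1.
Byte at offset 11: 0xDB = 11011011 → 2-byte char (#5). Advance 2.
Byte at offset 13: 0xF0 = 11110000 → 4-byte char (#6). Advance 4.
Byte at offset 17: 0x32 = 00110010 → 1-byte char (#7). Advance 1.
Byte at offset 18: 0xF1 = 11110001 → 4-byte char (#8). Advance 4.
Byte at offset 22: 0xF3 = 11110011 → 4-byte char (#9). Advance 4.
Reached end at offset 26 after 9 code points.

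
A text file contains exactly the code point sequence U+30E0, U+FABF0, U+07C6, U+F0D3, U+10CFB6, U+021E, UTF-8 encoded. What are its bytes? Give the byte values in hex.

E3 83 A0 F3 BA AF B0 DF 86 EF 83 93 F4 8C BE B6 C8 9E

U+30E0: 3-byte form → E3 83 A0.
U+FABF0: 4-byte form → F3 BA AF B0.
U+07C6: 2-byte form → DF 86.
U+F0D3: 3-byte form → EF 83 93.
U+10CFB6: 4-byte form → F4 8C BE B6.
U+021E: 2-byte form → C8 9E.
Concatenated (18 bytes): E3 83 A0 F3 BA AF B0 DF 86 EF 83 93 F4 8C BE B6 C8 9E.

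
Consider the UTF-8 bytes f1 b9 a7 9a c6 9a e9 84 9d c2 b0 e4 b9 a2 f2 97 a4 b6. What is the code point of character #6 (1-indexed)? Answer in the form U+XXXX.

Offset 0: leading byte 0xF1 = 11110001 → 4-byte char #1 = F1 B9 A7 9A.
Offset 4: leading byte 0xC6 = 11000110 → 2-byte char #2 = C6 9A.
Offset 6: leading byte 0xE9 = 11101001 → 3-byte char #3 = E9 84 9D.
Offset 9: leading byte 0xC2 = 11000010 → 2-byte char #4 = C2 B0.
Offset 11: leading byte 0xE4 = 11100100 → 3-byte char #5 = E4 B9 A2.
Offset 14: leading byte 0xF2 = 11110010 → 4-byte char #6 = F2 97 A4 B6.
Leading byte 0xF2 = 11110010 matches 11110xxx → 4-byte sequence.
Byte 1: 0xF2 = 11110010, payload 010 (3 bits).
Byte 2: 0x97 = 10010111 (10xxxxxx ✓), payload 010111.
Byte 3: 0xA4 = 10100100 (10xxxxxx ✓), payload 100100.
Byte 4: 0xB6 = 10110110 (10xxxxxx ✓), payload 110110.
Concatenate: 010010111100100110110 = 0x97936 (21 bits → U+97936).

U+97936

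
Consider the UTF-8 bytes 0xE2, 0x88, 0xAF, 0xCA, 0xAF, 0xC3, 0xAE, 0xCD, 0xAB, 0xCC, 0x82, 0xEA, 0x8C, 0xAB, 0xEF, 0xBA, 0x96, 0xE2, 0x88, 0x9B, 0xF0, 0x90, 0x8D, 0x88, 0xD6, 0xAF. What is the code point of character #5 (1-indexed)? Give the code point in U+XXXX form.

U+0302

Offset 0: leading byte 0xE2 = 11100010 → 3-byte char #1 = E2 88 AF.
Offset 3: leading byte 0xCA = 11001010 → 2-byte char #2 = CA AF.
Offset 5: leading byte 0xC3 = 11000011 → 2-byte char #3 = C3 AE.
Offset 7: leading byte 0xCD = 11001101 → 2-byte char #4 = CD AB.
Offset 9: leading byte 0xCC = 11001100 → 2-byte char #5 = CC 82.
Leading byte 0xCC = 11001100 matches 110xxxxx → 2-byte sequence.
Byte 1: 0xCC = 11001100, payload 01100 (5 bits).
Byte 2: 0x82 = 10000010 (10xxxxxx ✓), payload 000010.
Concatenate: 01100000010 = 0x302 (11 bits → U+0302).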